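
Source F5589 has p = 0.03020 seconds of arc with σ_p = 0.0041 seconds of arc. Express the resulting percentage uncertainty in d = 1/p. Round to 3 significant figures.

For d = 1/p, |σ_d/d| = |σ_p/p|.
σ_p/p = 0.0041 / 0.03020 = 0.13576 = 13.576%.

13.6%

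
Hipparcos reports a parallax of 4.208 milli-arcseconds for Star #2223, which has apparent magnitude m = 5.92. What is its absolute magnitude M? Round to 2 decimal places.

M = -0.96

d = 1/p = 1/0.004208″ = 237.64 pc.
m − M = 5 log₁₀(237.64) − 5 = 11.8796 − 5 = 6.8796.
M = m − (m − M) = 5.92 − 6.8796 = -0.96.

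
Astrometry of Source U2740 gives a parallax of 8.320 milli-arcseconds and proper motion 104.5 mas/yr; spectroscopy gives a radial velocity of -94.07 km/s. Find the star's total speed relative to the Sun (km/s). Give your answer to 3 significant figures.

d = 1/p = 1/0.008320″ = 120.19 pc.
μ = 104.5 mas/yr = 0.1045 ″/yr.
v_t = 4.740 μ d = 4.740 × 0.1045 × 120.19 = 59.534 km/s.
v = √(v_r² + v_t²) = √((-94.07)² + 59.534²) = √12393.5 = 111.33 km/s.

111 km/s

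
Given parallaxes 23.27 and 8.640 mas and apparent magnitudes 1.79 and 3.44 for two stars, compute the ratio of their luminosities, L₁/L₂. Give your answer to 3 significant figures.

d₁ = 1/p₁ = 1/0.02327″ = 42.974 pc; d₂ = 1/p₂ = 1/0.008640″ = 115.74 pc.
M₁ = m₁ − 5 log₁₀ d₁ + 5 = 1.79 − 8.1660 + 5 = -1.3760.
M₂ = 3.44 − 10.3174 + 5 = -1.8774.
L₁/L₂ = 10^(0.4(M₂ − M₁)) = 10^(0.4 × (-0.5014)) = 10^(-0.20056) = 0.63014.

L₁/L₂ = 0.630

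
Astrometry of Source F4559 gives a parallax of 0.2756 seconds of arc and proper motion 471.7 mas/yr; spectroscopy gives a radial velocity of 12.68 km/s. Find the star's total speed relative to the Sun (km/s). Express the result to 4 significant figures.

15.05 km/s

d = 1/p = 1/0.2756″ = 3.6284 pc.
μ = 471.7 mas/yr = 0.4717 ″/yr.
v_t = 4.740 μ d = 4.740 × 0.4717 × 3.6284 = 8.1126 km/s.
v = √(v_r² + v_t²) = √(12.68² + 8.1126²) = √226.597 = 15.053 km/s.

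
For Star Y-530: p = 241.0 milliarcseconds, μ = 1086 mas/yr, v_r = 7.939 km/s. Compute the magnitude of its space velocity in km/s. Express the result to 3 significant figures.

22.8 km/s

d = 1/p = 1/0.2410″ = 4.1494 pc.
μ = 1086 mas/yr = 1.086 ″/yr.
v_t = 4.740 μ d = 4.740 × 1.086 × 4.1494 = 21.36 km/s.
v = √(v_r² + v_t²) = √(7.939² + 21.36²) = √519.277 = 22.788 km/s.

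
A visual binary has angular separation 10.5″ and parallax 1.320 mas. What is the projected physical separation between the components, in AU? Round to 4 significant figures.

7955 AU

d = 1/p = 1/0.001320″ = 757.58 pc.
At distance d (pc), an angle of θ arcsec spans θ·d AU: s = 10.5 × 757.58 = 7954.6 AU.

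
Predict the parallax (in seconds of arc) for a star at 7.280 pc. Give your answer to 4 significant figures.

p = 1/d = 1/7.28 = 0.13736 arcsec.

0.1374 arcsec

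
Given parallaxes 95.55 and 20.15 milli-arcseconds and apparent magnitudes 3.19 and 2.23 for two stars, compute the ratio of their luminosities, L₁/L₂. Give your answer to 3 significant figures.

L₁/L₂ = 0.0184

d₁ = 1/p₁ = 1/0.09555″ = 10.466 pc; d₂ = 1/p₂ = 1/0.02015″ = 49.628 pc.
M₁ = m₁ − 5 log₁₀ d₁ + 5 = 3.19 − 5.0989 + 5 = 3.0911.
M₂ = 2.23 − 8.4786 + 5 = -1.2486.
L₁/L₂ = 10^(0.4(M₂ − M₁)) = 10^(0.4 × (-4.3397)) = 10^(-1.73588) = 0.01837.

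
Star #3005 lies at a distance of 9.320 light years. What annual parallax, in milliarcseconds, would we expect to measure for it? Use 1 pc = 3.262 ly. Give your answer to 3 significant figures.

d = 9.320 ly ÷ 3.262 = 2.8571 pc.
p = 1/d = 1/2.8571 = 0.35001 arcsec.
= 0.35001 × 1000 = 350.01 mas.

350 mas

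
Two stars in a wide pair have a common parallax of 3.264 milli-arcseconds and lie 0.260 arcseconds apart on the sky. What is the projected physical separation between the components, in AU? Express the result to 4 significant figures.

79.66 AU

d = 1/p = 1/0.003264″ = 306.37 pc.
At distance d (pc), an angle of θ arcsec spans θ·d AU: s = 0.260 × 306.37 = 79.656 AU.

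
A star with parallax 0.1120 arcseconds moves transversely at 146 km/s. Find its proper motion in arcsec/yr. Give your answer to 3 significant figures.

3.45 arcsec/yr

d = 1/p = 1/0.1120″ = 8.9286 pc.
μ = v_t / (4.74 d) = 146 / (4.74 × 8.9286) = 146 / 42.322 = 3.4497 ″/yr.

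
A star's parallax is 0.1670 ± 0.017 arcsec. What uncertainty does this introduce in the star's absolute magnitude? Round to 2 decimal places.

σ_M = 0.22 mag

M = m − 5 log₁₀ d + 5 = m + 5 log₁₀ p + 5, so ∂M/∂p = 5/(p ln 10).
σ_M = (5/ln 10) · (σ_p/p) = 2.1715 × 0.017/0.1670 = 2.1715 × 0.1018 = 0.22106.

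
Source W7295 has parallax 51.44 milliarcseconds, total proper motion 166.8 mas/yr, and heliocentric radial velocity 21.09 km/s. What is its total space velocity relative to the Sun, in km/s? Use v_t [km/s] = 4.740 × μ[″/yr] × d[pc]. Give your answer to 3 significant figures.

26.1 km/s

d = 1/p = 1/0.05144″ = 19.44 pc.
μ = 166.8 mas/yr = 0.1668 ″/yr.
v_t = 4.740 μ d = 4.740 × 0.1668 × 19.44 = 15.37 km/s.
v = √(v_r² + v_t²) = √(21.09² + 15.37²) = √681.025 = 26.096 km/s.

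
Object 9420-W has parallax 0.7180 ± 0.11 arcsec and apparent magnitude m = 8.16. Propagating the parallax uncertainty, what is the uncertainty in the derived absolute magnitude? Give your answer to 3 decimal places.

M = m − 5 log₁₀ d + 5 = m + 5 log₁₀ p + 5, so ∂M/∂p = 5/(p ln 10).
σ_M = (5/ln 10) · (σ_p/p) = 2.1715 × 0.11/0.7180 = 2.1715 × 0.1532 = 0.33267.

σ_M = 0.333 mag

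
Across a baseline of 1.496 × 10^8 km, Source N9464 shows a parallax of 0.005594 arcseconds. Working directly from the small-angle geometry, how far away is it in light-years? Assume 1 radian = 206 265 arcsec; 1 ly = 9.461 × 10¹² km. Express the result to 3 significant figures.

θ = 0.005594″ = 0.005594/206265 = 2.7120 × 10^-8 rad.
d = B/θ = (1.496 × 10^8) / (2.7120 × 10^-8) = 5.5162 × 10^15 km = (5.5162 × 10^15) / (9.461 × 10^12) ly = 583.05 ly.

583 ly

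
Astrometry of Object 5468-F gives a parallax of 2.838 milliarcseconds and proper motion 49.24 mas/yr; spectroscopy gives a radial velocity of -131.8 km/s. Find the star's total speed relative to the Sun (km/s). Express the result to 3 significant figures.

155 km/s

d = 1/p = 1/0.002838″ = 352.36 pc.
μ = 49.24 mas/yr = 0.04924 ″/yr.
v_t = 4.740 μ d = 4.740 × 0.04924 × 352.36 = 82.24 km/s.
v = √(v_r² + v_t²) = √((-131.8)² + 82.24²) = √24134.7 = 155.35 km/s.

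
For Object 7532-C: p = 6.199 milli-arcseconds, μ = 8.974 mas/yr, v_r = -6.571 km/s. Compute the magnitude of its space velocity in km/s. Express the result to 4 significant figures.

d = 1/p = 1/0.006199″ = 161.32 pc.
μ = 8.974 mas/yr = 0.008974 ″/yr.
v_t = 4.740 μ d = 4.740 × 0.008974 × 161.32 = 6.862 km/s.
v = √(v_r² + v_t²) = √((-6.571)² + 6.862²) = √90.2651 = 9.5008 km/s.

9.501 km/s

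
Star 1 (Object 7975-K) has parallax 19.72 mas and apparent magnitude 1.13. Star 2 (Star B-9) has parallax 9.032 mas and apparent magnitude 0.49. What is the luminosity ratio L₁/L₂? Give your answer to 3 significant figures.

L₁/L₂ = 0.116

d₁ = 1/p₁ = 1/0.01972″ = 50.71 pc; d₂ = 1/p₂ = 1/0.009032″ = 110.72 pc.
M₁ = m₁ − 5 log₁₀ d₁ + 5 = 1.13 − 8.5255 + 5 = -2.3955.
M₂ = 0.49 − 10.2211 + 5 = -4.7311.
L₁/L₂ = 10^(0.4(M₂ − M₁)) = 10^(0.4 × (-2.3356)) = 10^(-0.93424) = 0.11635.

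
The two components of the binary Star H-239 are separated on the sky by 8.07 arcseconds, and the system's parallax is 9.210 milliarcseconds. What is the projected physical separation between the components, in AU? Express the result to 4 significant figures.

876.2 AU

d = 1/p = 1/0.009210″ = 108.58 pc.
At distance d (pc), an angle of θ arcsec spans θ·d AU: s = 8.07 × 108.58 = 876.24 AU.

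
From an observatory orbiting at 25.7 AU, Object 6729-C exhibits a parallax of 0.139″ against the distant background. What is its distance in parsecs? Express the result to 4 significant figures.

184.9 pc

With baseline B (in AU) and parallax p (in arcsec), d = B/p parsecs.
d = 25.7 / 0.139 = 184.89 pc.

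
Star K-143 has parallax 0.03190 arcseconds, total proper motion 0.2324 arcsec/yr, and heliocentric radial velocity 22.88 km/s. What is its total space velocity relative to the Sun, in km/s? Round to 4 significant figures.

41.42 km/s

d = 1/p = 1/0.03190″ = 31.348 pc.
v_t = 4.740 μ d = 4.740 × 0.2324 × 31.348 = 34.532 km/s.
v = √(v_r² + v_t²) = √(22.88² + 34.532²) = √1715.95 = 41.424 km/s.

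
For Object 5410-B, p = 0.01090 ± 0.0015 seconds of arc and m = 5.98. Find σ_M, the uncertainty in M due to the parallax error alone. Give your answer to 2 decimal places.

σ_M = 0.30 mag

M = m − 5 log₁₀ d + 5 = m + 5 log₁₀ p + 5, so ∂M/∂p = 5/(p ln 10).
σ_M = (5/ln 10) · (σ_p/p) = 2.1715 × 0.0015/0.01090 = 2.1715 × 0.13761 = 0.29882.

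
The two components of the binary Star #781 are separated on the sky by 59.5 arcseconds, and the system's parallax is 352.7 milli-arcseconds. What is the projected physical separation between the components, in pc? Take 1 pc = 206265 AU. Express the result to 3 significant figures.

d = 1/p = 1/0.3527″ = 2.8353 pc.
At distance d (pc), an angle of θ arcsec spans θ·d AU: s = 59.5 × 2.8353 = 168.7 AU.
= 168.7 / 206265 = 0.00081788 pc.

0.000818 pc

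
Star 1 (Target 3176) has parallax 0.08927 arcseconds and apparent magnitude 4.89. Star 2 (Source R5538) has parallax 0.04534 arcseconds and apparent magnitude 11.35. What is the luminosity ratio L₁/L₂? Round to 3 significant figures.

d₁ = 1/p₁ = 1/0.08927″ = 11.202 pc; d₂ = 1/p₂ = 1/0.04534″ = 22.056 pc.
M₁ = m₁ − 5 log₁₀ d₁ + 5 = 4.89 − 5.2465 + 5 = 4.6435.
M₂ = 11.35 − 6.7176 + 5 = 9.6324.
L₁/L₂ = 10^(0.4(M₂ − M₁)) = 10^(0.4 × 4.9889) = 10^1.99556 = 98.983.

L₁/L₂ = 99.0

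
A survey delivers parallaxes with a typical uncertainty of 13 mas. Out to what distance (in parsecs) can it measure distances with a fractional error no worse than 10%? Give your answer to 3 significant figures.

σ_d/d = σ_p/p, so the condition is σ_p/p ≤ 0.10, i.e. p ≥ σ_p/0.10.
p_min = 13/0.10 = 130 mas = 0.13 arcsec.
d_max = 1/p_min = 1/0.13 = 7.6923 pc.

7.69 pc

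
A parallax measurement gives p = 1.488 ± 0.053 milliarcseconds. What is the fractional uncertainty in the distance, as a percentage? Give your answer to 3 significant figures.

For d = 1/p, |σ_d/d| = |σ_p/p|.
σ_p/p = 0.053 / 1.488 = 0.035618 = 3.5618%.

3.56%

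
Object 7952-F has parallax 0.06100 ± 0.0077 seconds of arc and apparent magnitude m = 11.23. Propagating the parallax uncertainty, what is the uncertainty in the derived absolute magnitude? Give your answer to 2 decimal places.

M = m − 5 log₁₀ d + 5 = m + 5 log₁₀ p + 5, so ∂M/∂p = 5/(p ln 10).
σ_M = (5/ln 10) · (σ_p/p) = 2.1715 × 0.0077/0.06100 = 2.1715 × 0.12623 = 0.27411.

σ_M = 0.27 mag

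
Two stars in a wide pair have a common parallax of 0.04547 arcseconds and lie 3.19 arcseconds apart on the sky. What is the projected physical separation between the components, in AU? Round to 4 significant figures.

d = 1/p = 1/0.04547″ = 21.993 pc.
At distance d (pc), an angle of θ arcsec spans θ·d AU: s = 3.19 × 21.993 = 70.158 AU.

70.16 AU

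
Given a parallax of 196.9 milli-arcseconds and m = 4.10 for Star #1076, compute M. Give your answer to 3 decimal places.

M = 5.571

d = 1/p = 1/0.1969″ = 5.0787 pc.
m − M = 5 log₁₀(5.0787) − 5 = 3.5288 − 5 = -1.4712.
M = m − (m − M) = 4.10 − (-1.4712) = 5.571.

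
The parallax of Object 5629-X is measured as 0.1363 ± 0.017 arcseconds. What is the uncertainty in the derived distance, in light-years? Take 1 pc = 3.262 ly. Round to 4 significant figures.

d = 1/p, so σ_d = σ_p / p².
σ_d = 0.0170 / (0.1363)² = 0.0170 / 0.018578 = 0.91506 pc = 0.91506 × 3.262 ly = 2.9849 ly.

2.985 ly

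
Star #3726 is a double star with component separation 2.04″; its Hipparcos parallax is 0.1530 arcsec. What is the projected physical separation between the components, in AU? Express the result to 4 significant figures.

13.33 AU

d = 1/p = 1/0.1530″ = 6.5359 pc.
At distance d (pc), an angle of θ arcsec spans θ·d AU: s = 2.04 × 6.5359 = 13.333 AU.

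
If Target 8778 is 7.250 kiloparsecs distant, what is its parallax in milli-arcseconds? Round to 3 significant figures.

d = 7.250 kpc = 7250 pc.
p = 1/d = 1/7250 = 0.00013793 arcsec.
= 0.00013793 × 1000 = 0.13793 mas.

0.138 mas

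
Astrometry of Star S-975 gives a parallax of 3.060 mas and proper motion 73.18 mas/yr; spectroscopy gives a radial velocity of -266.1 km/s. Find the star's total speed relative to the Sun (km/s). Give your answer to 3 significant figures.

289 km/s

d = 1/p = 1/0.003060″ = 326.8 pc.
μ = 73.18 mas/yr = 0.07318 ″/yr.
v_t = 4.740 μ d = 4.740 × 0.07318 × 326.8 = 113.36 km/s.
v = √(v_r² + v_t²) = √((-266.1)² + 113.36²) = √83659.7 = 289.24 km/s.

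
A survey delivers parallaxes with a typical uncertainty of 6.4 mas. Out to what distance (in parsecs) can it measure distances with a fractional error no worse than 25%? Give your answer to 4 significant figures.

σ_d/d = σ_p/p, so the condition is σ_p/p ≤ 0.25, i.e. p ≥ σ_p/0.25.
p_min = 6.4/0.25 = 25.6 mas = 0.0256 arcsec.
d_max = 1/p_min = 1/0.0256 = 39.063 pc.

39.06 pc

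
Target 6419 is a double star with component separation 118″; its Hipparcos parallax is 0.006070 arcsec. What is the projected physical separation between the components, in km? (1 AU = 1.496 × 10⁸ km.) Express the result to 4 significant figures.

2.908 × 10^12 km

d = 1/p = 1/0.006070″ = 164.74 pc.
At distance d (pc), an angle of θ arcsec spans θ·d AU: s = 118 × 164.74 = 19439 AU.
= 19439 × 1.496 × 10⁸ km = 2.9081 × 10^12 km.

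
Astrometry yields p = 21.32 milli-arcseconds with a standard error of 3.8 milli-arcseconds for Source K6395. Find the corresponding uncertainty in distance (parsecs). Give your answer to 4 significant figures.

d = 1/p, so σ_d = σ_p / p².
σ_d = 0.00380 / (0.02132)² = 0.00380 / 0.00045454 = 8.3601 pc.

8.360 pc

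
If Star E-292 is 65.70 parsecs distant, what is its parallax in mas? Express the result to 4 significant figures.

p = 1/d = 1/65.7 = 0.015221 arcsec.
= 0.015221 × 1000 = 15.221 mas.

15.22 mas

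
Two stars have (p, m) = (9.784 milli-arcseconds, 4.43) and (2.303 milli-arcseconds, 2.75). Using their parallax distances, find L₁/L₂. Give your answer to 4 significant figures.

d₁ = 1/p₁ = 1/0.009784″ = 102.21 pc; d₂ = 1/p₂ = 1/0.002303″ = 434.22 pc.
M₁ = m₁ − 5 log₁₀ d₁ + 5 = 4.43 − 10.0475 + 5 = -0.6175.
M₂ = 2.75 − 13.1885 + 5 = -5.4385.
L₁/L₂ = 10^(0.4(M₂ − M₁)) = 10^(0.4 × (-4.8210)) = 10^(-1.92840) = 0.011792.

L₁/L₂ = 0.01179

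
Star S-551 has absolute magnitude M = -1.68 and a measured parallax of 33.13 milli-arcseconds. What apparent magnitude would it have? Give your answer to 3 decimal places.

d = 1/p = 1/0.03313″ = 30.184 pc.
m − M = 5 log₁₀ d − 5 = 5 log₁₀(30.184) − 5 = 7.3989 − 5 = 2.3989.
m = M + (m − M) = -1.68 + 2.3989 = 0.719.

m = 0.719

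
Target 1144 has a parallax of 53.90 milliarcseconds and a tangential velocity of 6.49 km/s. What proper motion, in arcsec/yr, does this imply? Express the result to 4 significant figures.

0.07380 arcsec/yr

d = 1/p = 1/0.05390″ = 18.553 pc.
μ = v_t / (4.74 d) = 6.49 / (4.74 × 18.553) = 6.49 / 87.941 = 0.073799 ″/yr.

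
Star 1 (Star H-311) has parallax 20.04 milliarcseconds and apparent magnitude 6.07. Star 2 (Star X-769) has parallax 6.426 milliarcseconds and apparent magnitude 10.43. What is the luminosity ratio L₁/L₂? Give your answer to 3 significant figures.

L₁/L₂ = 5.70

d₁ = 1/p₁ = 1/0.02004″ = 49.9 pc; d₂ = 1/p₂ = 1/0.006426″ = 155.62 pc.
M₁ = m₁ − 5 log₁₀ d₁ + 5 = 6.07 − 8.4905 + 5 = 2.5795.
M₂ = 10.43 − 10.9603 + 5 = 4.4697.
L₁/L₂ = 10^(0.4(M₂ − M₁)) = 10^(0.4 × 1.8902) = 10^0.75608 = 5.7027.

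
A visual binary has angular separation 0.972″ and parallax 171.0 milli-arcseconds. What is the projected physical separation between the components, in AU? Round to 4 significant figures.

d = 1/p = 1/0.1710″ = 5.848 pc.
At distance d (pc), an angle of θ arcsec spans θ·d AU: s = 0.972 × 5.848 = 5.6843 AU.

5.684 AU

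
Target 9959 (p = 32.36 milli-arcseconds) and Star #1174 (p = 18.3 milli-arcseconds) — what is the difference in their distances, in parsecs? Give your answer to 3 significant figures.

23.7 pc

d_A = 1/0.03236″ = 30.902 pc; d_B = 1/0.01830″ = 54.645 pc.
|d_B − d_A| = |54.645 − 30.902| = 23.743 pc.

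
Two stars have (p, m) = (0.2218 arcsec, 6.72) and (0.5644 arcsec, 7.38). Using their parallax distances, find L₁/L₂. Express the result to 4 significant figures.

d₁ = 1/p₁ = 1/0.2218″ = 4.5086 pc; d₂ = 1/p₂ = 1/0.5644″ = 1.7718 pc.
M₁ = m₁ − 5 log₁₀ d₁ + 5 = 6.72 − 3.2702 + 5 = 8.4498.
M₂ = 7.38 − 1.2421 + 5 = 11.1379.
L₁/L₂ = 10^(0.4(M₂ − M₁)) = 10^(0.4 × 2.6881) = 10^1.07524 = 11.892.

L₁/L₂ = 11.89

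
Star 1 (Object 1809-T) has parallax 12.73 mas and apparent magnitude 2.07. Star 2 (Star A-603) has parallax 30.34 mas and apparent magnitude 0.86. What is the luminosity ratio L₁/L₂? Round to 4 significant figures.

L₁/L₂ = 1.864

d₁ = 1/p₁ = 1/0.01273″ = 78.555 pc; d₂ = 1/p₂ = 1/0.03034″ = 32.96 pc.
M₁ = m₁ − 5 log₁₀ d₁ + 5 = 2.07 − 9.4759 + 5 = -2.4059.
M₂ = 0.86 − 7.5899 + 5 = -1.7299.
L₁/L₂ = 10^(0.4(M₂ − M₁)) = 10^(0.4 × 0.6760) = 10^0.27040 = 1.8638.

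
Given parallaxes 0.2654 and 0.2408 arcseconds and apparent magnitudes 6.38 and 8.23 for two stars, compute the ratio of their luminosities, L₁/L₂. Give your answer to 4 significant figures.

d₁ = 1/p₁ = 1/0.2654″ = 3.7679 pc; d₂ = 1/p₂ = 1/0.2408″ = 4.1528 pc.
M₁ = m₁ − 5 log₁₀ d₁ + 5 = 6.38 − 2.8805 + 5 = 8.4995.
M₂ = 8.23 − 3.0917 + 5 = 10.1383.
L₁/L₂ = 10^(0.4(M₂ − M₁)) = 10^(0.4 × 1.6388) = 10^0.65552 = 4.524.

L₁/L₂ = 4.524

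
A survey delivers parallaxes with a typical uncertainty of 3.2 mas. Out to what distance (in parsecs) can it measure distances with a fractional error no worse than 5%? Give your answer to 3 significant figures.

15.6 pc

σ_d/d = σ_p/p, so the condition is σ_p/p ≤ 0.05, i.e. p ≥ σ_p/0.05.
p_min = 3.2/0.05 = 64 mas = 0.064 arcsec.
d_max = 1/p_min = 1/0.064 = 15.625 pc.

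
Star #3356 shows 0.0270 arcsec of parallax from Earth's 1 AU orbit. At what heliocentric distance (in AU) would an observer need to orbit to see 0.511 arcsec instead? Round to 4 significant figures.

Parallax scales linearly with baseline: p ∝ B, so B = p_target / p_Earth × 1 AU.
B = 0.511 / 0.0270 = 18.926 AU.

18.93 AU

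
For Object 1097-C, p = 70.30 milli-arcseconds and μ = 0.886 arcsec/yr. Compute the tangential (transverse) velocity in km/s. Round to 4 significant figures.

59.74 km/s

d = 1/p = 1/0.07030″ = 14.225 pc.
v_t = 4.74 × μ × d = 4.74 × 0.886 × 14.225 = 59.74 km/s.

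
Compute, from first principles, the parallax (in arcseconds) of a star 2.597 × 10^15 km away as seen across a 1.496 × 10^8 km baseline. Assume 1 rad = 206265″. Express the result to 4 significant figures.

0.01188 arcsec

θ ≈ B/d = (1.496 × 10^8) / (2.597 × 10^15) = 5.7605 × 10^-8 rad.
In arcseconds: 5.7605 × 10^-8 × 206265 = 0.011882″.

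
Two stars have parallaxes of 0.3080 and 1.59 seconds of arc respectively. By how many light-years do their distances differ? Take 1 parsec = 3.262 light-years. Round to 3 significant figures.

8.54 ly

d_A = 1/0.3080″ = 3.2468 pc; d_B = 1/1.590″ = 0.62893 pc.
|d_B − d_A| = |0.62893 − 3.2468| = 2.6179 pc = 2.6179 × 3.262 ly = 8.5396 ly.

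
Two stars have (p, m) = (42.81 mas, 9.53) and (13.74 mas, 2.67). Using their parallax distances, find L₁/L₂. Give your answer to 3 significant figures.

L₁/L₂ = 0.000186

d₁ = 1/p₁ = 1/0.04281″ = 23.359 pc; d₂ = 1/p₂ = 1/0.01374″ = 72.78 pc.
M₁ = m₁ − 5 log₁₀ d₁ + 5 = 9.53 − 6.8423 + 5 = 7.6877.
M₂ = 2.67 − 9.3101 + 5 = -1.6401.
L₁/L₂ = 10^(0.4(M₂ − M₁)) = 10^(0.4 × (-9.3278)) = 10^(-3.73112) = 0.00018573.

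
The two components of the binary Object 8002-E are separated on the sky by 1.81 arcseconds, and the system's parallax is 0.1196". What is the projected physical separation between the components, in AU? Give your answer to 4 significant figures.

d = 1/p = 1/0.1196″ = 8.3612 pc.
At distance d (pc), an angle of θ arcsec spans θ·d AU: s = 1.81 × 8.3612 = 15.134 AU.

15.13 AU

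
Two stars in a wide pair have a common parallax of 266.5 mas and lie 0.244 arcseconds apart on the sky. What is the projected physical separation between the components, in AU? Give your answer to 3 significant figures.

0.916 AU

d = 1/p = 1/0.2665″ = 3.7523 pc.
At distance d (pc), an angle of θ arcsec spans θ·d AU: s = 0.244 × 3.7523 = 0.91556 AU.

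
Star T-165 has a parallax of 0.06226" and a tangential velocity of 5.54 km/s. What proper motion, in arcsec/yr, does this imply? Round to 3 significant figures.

0.0728 arcsec/yr

d = 1/p = 1/0.06226″ = 16.062 pc.
μ = v_t / (4.74 d) = 5.54 / (4.74 × 16.062) = 5.54 / 76.134 = 0.072766 ″/yr.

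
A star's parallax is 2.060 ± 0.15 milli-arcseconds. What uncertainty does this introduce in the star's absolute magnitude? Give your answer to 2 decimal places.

σ_M = 0.16 mag

M = m − 5 log₁₀ d + 5 = m + 5 log₁₀ p + 5, so ∂M/∂p = 5/(p ln 10).
σ_M = (5/ln 10) · (σ_p/p) = 2.1715 × 0.15/2.060 = 2.1715 × 0.072816 = 0.15812.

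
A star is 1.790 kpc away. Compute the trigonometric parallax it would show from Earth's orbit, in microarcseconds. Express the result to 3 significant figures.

559 μas

d = 1.790 kpc = 1790 pc.
p = 1/d = 1/1790 = 0.00055866 arcsec.
= 0.00055866 × 10⁶ = 558.66 μas.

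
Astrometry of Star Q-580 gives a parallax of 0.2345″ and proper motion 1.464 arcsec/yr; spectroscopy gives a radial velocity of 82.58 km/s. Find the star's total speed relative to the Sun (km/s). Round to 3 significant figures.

d = 1/p = 1/0.2345″ = 4.2644 pc.
v_t = 4.740 μ d = 4.740 × 1.464 × 4.2644 = 29.592 km/s.
v = √(v_r² + v_t²) = √(82.58² + 29.592²) = √7695.14 = 87.722 km/s.

87.7 km/s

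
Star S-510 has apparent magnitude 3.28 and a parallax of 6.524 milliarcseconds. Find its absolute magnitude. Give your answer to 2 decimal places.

d = 1/p = 1/0.006524″ = 153.28 pc.
m − M = 5 log₁₀(153.28) − 5 = 10.9274 − 5 = 5.9274.
M = m − (m − M) = 3.28 − 5.9274 = -2.65.

M = -2.65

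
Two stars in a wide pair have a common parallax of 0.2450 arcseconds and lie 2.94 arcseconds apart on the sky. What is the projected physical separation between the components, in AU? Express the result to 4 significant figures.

12.00 AU

d = 1/p = 1/0.2450″ = 4.0816 pc.
At distance d (pc), an angle of θ arcsec spans θ·d AU: s = 2.94 × 4.0816 = 12 AU.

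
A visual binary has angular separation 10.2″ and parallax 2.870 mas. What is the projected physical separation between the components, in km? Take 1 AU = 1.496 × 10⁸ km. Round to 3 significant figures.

5.32 × 10^11 km

d = 1/p = 1/0.002870″ = 348.43 pc.
At distance d (pc), an angle of θ arcsec spans θ·d AU: s = 10.2 × 348.43 = 3554 AU.
= 3554 × 1.496 × 10⁸ km = 5.3168 × 10^11 km.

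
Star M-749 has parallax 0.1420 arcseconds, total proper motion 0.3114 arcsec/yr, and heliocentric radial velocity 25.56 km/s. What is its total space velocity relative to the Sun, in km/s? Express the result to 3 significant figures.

27.6 km/s

d = 1/p = 1/0.1420″ = 7.0423 pc.
v_t = 4.740 μ d = 4.740 × 0.3114 × 7.0423 = 10.395 km/s.
v = √(v_r² + v_t²) = √(25.56² + 10.395²) = √761.37 = 27.593 km/s.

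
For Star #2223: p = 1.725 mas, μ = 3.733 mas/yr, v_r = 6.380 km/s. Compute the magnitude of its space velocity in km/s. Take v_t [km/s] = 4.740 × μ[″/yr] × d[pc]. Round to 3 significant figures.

12.1 km/s

d = 1/p = 1/0.001725″ = 579.71 pc.
μ = 3.733 mas/yr = 0.003733 ″/yr.
v_t = 4.740 μ d = 4.740 × 0.003733 × 579.71 = 10.258 km/s.
v = √(v_r² + v_t²) = √(6.380² + 10.258²) = √145.931 = 12.08 km/s.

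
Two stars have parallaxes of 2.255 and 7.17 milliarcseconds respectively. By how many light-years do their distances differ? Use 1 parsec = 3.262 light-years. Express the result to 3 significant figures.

992 ly

d_A = 1/0.002255″ = 443.46 pc; d_B = 1/0.007170″ = 139.47 pc.
|d_B − d_A| = |139.47 − 443.46| = 303.99 pc = 303.99 × 3.262 ly = 991.62 ly.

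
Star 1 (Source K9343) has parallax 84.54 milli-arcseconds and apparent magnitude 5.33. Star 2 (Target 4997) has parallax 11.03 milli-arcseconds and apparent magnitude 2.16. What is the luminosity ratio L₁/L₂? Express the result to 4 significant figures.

d₁ = 1/p₁ = 1/0.08454″ = 11.829 pc; d₂ = 1/p₂ = 1/0.01103″ = 90.662 pc.
M₁ = m₁ − 5 log₁₀ d₁ + 5 = 5.33 − 5.3647 + 5 = 4.9653.
M₂ = 2.16 − 9.7871 + 5 = -2.6271.
L₁/L₂ = 10^(0.4(M₂ − M₁)) = 10^(0.4 × (-7.5924)) = 10^(-3.03696) = 0.00091842.

L₁/L₂ = 0.0009184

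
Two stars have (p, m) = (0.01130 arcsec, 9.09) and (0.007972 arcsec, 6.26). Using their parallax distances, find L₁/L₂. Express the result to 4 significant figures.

L₁/L₂ = 0.03673

d₁ = 1/p₁ = 1/0.01130″ = 88.496 pc; d₂ = 1/p₂ = 1/0.007972″ = 125.44 pc.
M₁ = m₁ − 5 log₁₀ d₁ + 5 = 9.09 − 9.7346 + 5 = 4.3554.
M₂ = 6.26 − 10.4922 + 5 = 0.7678.
L₁/L₂ = 10^(0.4(M₂ − M₁)) = 10^(0.4 × (-3.5876)) = 10^(-1.43504) = 0.036725.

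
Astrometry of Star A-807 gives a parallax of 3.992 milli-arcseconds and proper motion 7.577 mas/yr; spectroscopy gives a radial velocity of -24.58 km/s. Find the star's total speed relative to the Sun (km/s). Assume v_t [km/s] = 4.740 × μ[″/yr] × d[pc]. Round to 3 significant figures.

26.2 km/s

d = 1/p = 1/0.003992″ = 250.5 pc.
μ = 7.577 mas/yr = 0.007577 ″/yr.
v_t = 4.740 μ d = 4.740 × 0.007577 × 250.5 = 8.9967 km/s.
v = √(v_r² + v_t²) = √((-24.58)² + 8.9967²) = √685.117 = 26.175 km/s.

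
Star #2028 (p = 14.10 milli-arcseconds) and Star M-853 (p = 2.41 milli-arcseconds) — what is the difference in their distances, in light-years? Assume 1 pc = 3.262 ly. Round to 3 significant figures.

1120 ly

d_A = 1/0.01410″ = 70.922 pc; d_B = 1/0.002410″ = 414.94 pc.
|d_B − d_A| = |414.94 − 70.922| = 344.02 pc = 344.02 × 3.262 ly = 1122.2 ly.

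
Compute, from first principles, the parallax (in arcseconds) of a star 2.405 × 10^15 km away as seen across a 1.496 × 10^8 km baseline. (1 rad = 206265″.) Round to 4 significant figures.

θ ≈ B/d = (1.496 × 10^8) / (2.405 × 10^15) = 6.2204 × 10^-8 rad.
In arcseconds: 6.2204 × 10^-8 × 206265 = 0.012831″.

0.01283 arcsec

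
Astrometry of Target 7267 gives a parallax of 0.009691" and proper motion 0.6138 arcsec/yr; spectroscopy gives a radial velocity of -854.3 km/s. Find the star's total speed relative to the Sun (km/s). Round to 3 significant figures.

d = 1/p = 1/0.009691″ = 103.19 pc.
v_t = 4.740 μ d = 4.740 × 0.6138 × 103.19 = 300.22 km/s.
v = √(v_r² + v_t²) = √((-854.3)² + 300.22²) = √819961 = 905.52 km/s.

906 km/s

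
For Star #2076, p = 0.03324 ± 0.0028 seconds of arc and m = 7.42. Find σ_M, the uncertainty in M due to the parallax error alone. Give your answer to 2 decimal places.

M = m − 5 log₁₀ d + 5 = m + 5 log₁₀ p + 5, so ∂M/∂p = 5/(p ln 10).
σ_M = (5/ln 10) · (σ_p/p) = 2.1715 × 0.0028/0.03324 = 2.1715 × 0.084236 = 0.18292.

σ_M = 0.18 mag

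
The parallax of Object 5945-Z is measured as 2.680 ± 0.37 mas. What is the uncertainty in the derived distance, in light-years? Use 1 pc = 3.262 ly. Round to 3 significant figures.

168 ly

d = 1/p, so σ_d = σ_p / p².
σ_d = 0.000370 / (0.002680)² = 0.000370 / 0.0000071824 = 51.515 pc = 51.515 × 3.262 ly = 168.04 ly.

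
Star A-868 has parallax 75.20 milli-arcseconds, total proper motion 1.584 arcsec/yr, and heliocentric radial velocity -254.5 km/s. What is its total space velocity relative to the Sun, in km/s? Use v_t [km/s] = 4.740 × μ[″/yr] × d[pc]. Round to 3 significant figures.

d = 1/p = 1/0.07520″ = 13.298 pc.
v_t = 4.740 μ d = 4.740 × 1.584 × 13.298 = 99.844 km/s.
v = √(v_r² + v_t²) = √((-254.5)² + 99.844²) = √74739.1 = 273.38 km/s.

273 km/s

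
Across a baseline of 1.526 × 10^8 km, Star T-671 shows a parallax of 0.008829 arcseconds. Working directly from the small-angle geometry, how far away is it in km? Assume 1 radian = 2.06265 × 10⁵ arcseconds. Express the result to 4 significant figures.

3.565 × 10^15 km

θ = 0.008829″ = 0.008829/206265 = 4.2804 × 10^-8 rad.
d = B/θ = (1.526 × 10^8) / (4.2804 × 10^-8) = 3.5651 × 10^15 km.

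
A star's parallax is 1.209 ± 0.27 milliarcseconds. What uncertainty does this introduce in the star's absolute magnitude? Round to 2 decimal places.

σ_M = 0.48 mag

M = m − 5 log₁₀ d + 5 = m + 5 log₁₀ p + 5, so ∂M/∂p = 5/(p ln 10).
σ_M = (5/ln 10) · (σ_p/p) = 2.1715 × 0.27/1.209 = 2.1715 × 0.22333 = 0.48496.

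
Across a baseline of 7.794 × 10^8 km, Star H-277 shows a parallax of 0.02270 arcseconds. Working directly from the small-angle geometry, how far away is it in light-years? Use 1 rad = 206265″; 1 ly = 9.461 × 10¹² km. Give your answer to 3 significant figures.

θ = 0.02270″ = 0.02270/206265 = 1.1005 × 10^-7 rad.
d = B/θ = (7.794 × 10^8) / (1.1005 × 10^-7) = 7.0822 × 10^15 km = (7.0822 × 10^15) / (9.461 × 10^12) ly = 748.57 ly.

749 ly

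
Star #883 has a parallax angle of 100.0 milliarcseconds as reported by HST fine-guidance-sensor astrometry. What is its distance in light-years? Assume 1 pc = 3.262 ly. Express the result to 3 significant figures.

32.6 light years

p = 100.0 milliarcseconds = 0.1000 arcsec.
d = 1/p = 1/0.1000 = 10 pc.
In light-years: 10 × 3.262 = 32.62 ly.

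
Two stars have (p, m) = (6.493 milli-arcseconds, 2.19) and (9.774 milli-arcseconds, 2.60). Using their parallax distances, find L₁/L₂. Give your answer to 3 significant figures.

d₁ = 1/p₁ = 1/0.006493″ = 154.01 pc; d₂ = 1/p₂ = 1/0.009774″ = 102.31 pc.
M₁ = m₁ − 5 log₁₀ d₁ + 5 = 2.19 − 10.9377 + 5 = -3.7477.
M₂ = 2.60 − 10.0496 + 5 = -2.4496.
L₁/L₂ = 10^(0.4(M₂ − M₁)) = 10^(0.4 × 1.2981) = 10^0.51924 = 3.3055.

L₁/L₂ = 3.31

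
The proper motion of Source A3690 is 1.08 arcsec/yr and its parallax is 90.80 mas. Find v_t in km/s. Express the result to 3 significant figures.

56.4 km/s

d = 1/p = 1/0.09080″ = 11.013 pc.
v_t = 4.74 × μ × d = 4.74 × 1.08 × 11.013 = 56.378 km/s.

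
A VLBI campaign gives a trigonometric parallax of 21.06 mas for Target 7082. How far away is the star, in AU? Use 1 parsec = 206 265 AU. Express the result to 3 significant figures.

9.79 × 10^6 AU

p = 21.06 mas = 0.02106 arcsec.
d = 1/p = 1/0.02106 = 47.483 pc.
In AU: 47.483 × 206265 = 9.7941 × 10^6 AU.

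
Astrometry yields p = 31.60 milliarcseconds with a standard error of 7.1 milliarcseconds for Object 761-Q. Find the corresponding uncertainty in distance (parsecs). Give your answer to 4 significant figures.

7.110 pc

d = 1/p, so σ_d = σ_p / p².
σ_d = 0.00710 / (0.03160)² = 0.00710 / 0.00099856 = 7.1102 pc.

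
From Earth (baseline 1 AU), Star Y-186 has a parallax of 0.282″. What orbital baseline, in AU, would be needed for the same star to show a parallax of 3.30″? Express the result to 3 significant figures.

11.7 AU

Parallax scales linearly with baseline: p ∝ B, so B = p_target / p_Earth × 1 AU.
B = 3.30 / 0.282 = 11.702 AU.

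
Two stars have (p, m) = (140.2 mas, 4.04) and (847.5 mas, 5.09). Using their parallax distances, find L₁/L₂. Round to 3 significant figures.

L₁/L₂ = 96.1

d₁ = 1/p₁ = 1/0.1402″ = 7.1327 pc; d₂ = 1/p₂ = 1/0.8475″ = 1.1799 pc.
M₁ = m₁ − 5 log₁₀ d₁ + 5 = 4.04 − 4.2663 + 5 = 4.7737.
M₂ = 5.09 − 0.3592 + 5 = 9.7308.
L₁/L₂ = 10^(0.4(M₂ − M₁)) = 10^(0.4 × 4.9571) = 10^1.98284 = 96.126.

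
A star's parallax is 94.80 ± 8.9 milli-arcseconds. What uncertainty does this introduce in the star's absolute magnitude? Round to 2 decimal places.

σ_M = 0.20 mag

M = m − 5 log₁₀ d + 5 = m + 5 log₁₀ p + 5, so ∂M/∂p = 5/(p ln 10).
σ_M = (5/ln 10) · (σ_p/p) = 2.1715 × 8.9/94.80 = 2.1715 × 0.093882 = 0.20386.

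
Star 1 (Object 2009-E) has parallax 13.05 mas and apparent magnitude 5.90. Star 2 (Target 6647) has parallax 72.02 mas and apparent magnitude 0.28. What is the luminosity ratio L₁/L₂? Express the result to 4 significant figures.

L₁/L₂ = 0.1721

d₁ = 1/p₁ = 1/0.01305″ = 76.628 pc; d₂ = 1/p₂ = 1/0.07202″ = 13.885 pc.
M₁ = m₁ − 5 log₁₀ d₁ + 5 = 5.90 − 9.4219 + 5 = 1.4781.
M₂ = 0.28 − 5.7127 + 5 = -0.4327.
L₁/L₂ = 10^(0.4(M₂ − M₁)) = 10^(0.4 × (-1.9108)) = 10^(-0.76432) = 0.17206.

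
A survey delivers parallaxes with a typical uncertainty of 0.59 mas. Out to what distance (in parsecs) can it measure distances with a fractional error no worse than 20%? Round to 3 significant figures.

σ_d/d = σ_p/p, so the condition is σ_p/p ≤ 0.20, i.e. p ≥ σ_p/0.20.
p_min = 0.59/0.20 = 2.95 mas = 0.00295 arcsec.
d_max = 1/p_min = 1/0.00295 = 338.98 pc.

339 pc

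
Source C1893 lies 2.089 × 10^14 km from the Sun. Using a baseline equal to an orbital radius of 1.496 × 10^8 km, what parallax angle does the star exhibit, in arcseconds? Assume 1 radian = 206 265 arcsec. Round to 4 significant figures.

0.1477 arcsec

θ ≈ B/d = (1.496 × 10^8) / (2.089 × 10^14) = 7.1613 × 10^-7 rad.
In arcseconds: 7.1613 × 10^-7 × 206265 = 0.14771″.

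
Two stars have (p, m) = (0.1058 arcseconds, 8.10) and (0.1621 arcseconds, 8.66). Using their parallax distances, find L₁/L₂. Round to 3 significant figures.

L₁/L₂ = 3.93

d₁ = 1/p₁ = 1/0.1058″ = 9.4518 pc; d₂ = 1/p₂ = 1/0.1621″ = 6.169 pc.
M₁ = m₁ − 5 log₁₀ d₁ + 5 = 8.10 − 4.8776 + 5 = 8.2224.
M₂ = 8.66 − 3.9511 + 5 = 9.7089.
L₁/L₂ = 10^(0.4(M₂ − M₁)) = 10^(0.4 × 1.4865) = 10^0.59460 = 3.9319.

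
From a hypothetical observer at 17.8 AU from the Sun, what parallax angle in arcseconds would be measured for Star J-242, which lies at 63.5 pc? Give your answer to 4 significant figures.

0.2803 arcsec

p (arcsec) = B (AU) / d (pc).
p = 17.8 / 63.5 = 0.28031 arcsec.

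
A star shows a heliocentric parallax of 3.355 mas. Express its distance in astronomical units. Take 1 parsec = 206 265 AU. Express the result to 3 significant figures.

p = 3.355 mas = 0.003355 arcsec.
d = 1/p = 1/0.003355 = 298.06 pc.
In AU: 298.06 × 206265 = 6.1479 × 10^7 AU.

6.15 × 10^7 AU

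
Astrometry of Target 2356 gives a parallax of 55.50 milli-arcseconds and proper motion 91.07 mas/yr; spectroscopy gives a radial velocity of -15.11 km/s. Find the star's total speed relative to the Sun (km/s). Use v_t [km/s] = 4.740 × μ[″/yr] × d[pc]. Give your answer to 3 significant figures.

d = 1/p = 1/0.05550″ = 18.018 pc.
μ = 91.07 mas/yr = 0.09107 ″/yr.
v_t = 4.740 μ d = 4.740 × 0.09107 × 18.018 = 7.7779 km/s.
v = √(v_r² + v_t²) = √((-15.11)² + 7.7779²) = √288.808 = 16.994 km/s.

17.0 km/s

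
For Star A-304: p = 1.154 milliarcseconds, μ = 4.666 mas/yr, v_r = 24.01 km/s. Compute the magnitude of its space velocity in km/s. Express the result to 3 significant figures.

30.7 km/s

d = 1/p = 1/0.001154″ = 866.55 pc.
μ = 4.666 mas/yr = 0.004666 ″/yr.
v_t = 4.740 μ d = 4.740 × 0.004666 × 866.55 = 19.165 km/s.
v = √(v_r² + v_t²) = √(24.01² + 19.165²) = √943.777 = 30.721 km/s.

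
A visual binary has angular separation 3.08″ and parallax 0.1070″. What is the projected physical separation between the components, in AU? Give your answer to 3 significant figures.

d = 1/p = 1/0.1070″ = 9.3458 pc.
At distance d (pc), an angle of θ arcsec spans θ·d AU: s = 3.08 × 9.3458 = 28.785 AU.

28.8 AU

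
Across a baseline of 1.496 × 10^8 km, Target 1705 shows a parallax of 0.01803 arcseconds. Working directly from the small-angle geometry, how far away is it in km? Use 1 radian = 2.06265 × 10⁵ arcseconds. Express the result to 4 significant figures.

θ = 0.01803″ = 0.01803/206265 = 8.7412 × 10^-8 rad.
d = B/θ = (1.496 × 10^8) / (8.7412 × 10^-8) = 1.7114 × 10^15 km.

1.711 × 10^15 km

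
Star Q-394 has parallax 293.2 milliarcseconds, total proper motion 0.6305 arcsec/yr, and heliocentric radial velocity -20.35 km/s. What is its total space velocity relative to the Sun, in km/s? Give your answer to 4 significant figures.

d = 1/p = 1/0.2932″ = 3.4106 pc.
v_t = 4.740 μ d = 4.740 × 0.6305 × 3.4106 = 10.193 km/s.
v = √(v_r² + v_t²) = √((-20.35)² + 10.193²) = √518.02 = 22.76 km/s.

22.76 km/s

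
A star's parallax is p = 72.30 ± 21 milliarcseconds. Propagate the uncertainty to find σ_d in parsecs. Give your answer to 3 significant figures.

d = 1/p, so σ_d = σ_p / p².
σ_d = 0.0210 / (0.07230)² = 0.0210 / 0.0052273 = 4.0174 pc.

4.02 pc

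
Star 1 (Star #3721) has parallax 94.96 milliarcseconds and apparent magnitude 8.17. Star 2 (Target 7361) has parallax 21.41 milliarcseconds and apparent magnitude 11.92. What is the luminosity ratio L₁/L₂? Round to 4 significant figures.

d₁ = 1/p₁ = 1/0.09496″ = 10.531 pc; d₂ = 1/p₂ = 1/0.02141″ = 46.707 pc.
M₁ = m₁ − 5 log₁₀ d₁ + 5 = 8.17 − 5.1123 + 5 = 8.0577.
M₂ = 11.92 − 8.3469 + 5 = 8.5731.
L₁/L₂ = 10^(0.4(M₂ − M₁)) = 10^(0.4 × 0.5154) = 10^0.20616 = 1.6075.

L₁/L₂ = 1.608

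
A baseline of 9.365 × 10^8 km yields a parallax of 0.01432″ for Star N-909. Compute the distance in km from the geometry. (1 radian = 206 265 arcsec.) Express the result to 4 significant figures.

1.349 × 10^16 km

θ = 0.01432″ = 0.01432/206265 = 6.9425 × 10^-8 rad.
d = B/θ = (9.365 × 10^8) / (6.9425 × 10^-8) = 1.3489 × 10^16 km.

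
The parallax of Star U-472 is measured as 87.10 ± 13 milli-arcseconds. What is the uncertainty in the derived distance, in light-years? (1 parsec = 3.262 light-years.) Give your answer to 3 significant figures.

5.59 ly

d = 1/p, so σ_d = σ_p / p².
σ_d = 0.0130 / (0.08710)² = 0.0130 / 0.0075864 = 1.7136 pc = 1.7136 × 3.262 ly = 5.5898 ly.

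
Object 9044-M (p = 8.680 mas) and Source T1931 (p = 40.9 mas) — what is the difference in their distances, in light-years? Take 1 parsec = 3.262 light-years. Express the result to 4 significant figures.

d_A = 1/0.008680″ = 115.21 pc; d_B = 1/0.04090″ = 24.45 pc.
|d_B − d_A| = |24.45 − 115.21| = 90.76 pc = 90.76 × 3.262 ly = 296.06 ly.

296.1 ly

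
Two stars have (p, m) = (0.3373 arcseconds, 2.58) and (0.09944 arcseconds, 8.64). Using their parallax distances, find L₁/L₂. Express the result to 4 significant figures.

d₁ = 1/p₁ = 1/0.3373″ = 2.9647 pc; d₂ = 1/p₂ = 1/0.09944″ = 10.056 pc.
M₁ = m₁ − 5 log₁₀ d₁ + 5 = 2.58 − 2.3599 + 5 = 5.2201.
M₂ = 8.64 − 5.0121 + 5 = 8.6279.
L₁/L₂ = 10^(0.4(M₂ − M₁)) = 10^(0.4 × 3.4078) = 10^1.36312 = 23.074.

L₁/L₂ = 23.07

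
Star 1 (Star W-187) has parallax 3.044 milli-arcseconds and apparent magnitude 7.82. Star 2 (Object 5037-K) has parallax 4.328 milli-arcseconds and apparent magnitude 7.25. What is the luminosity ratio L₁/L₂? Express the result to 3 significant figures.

d₁ = 1/p₁ = 1/0.003044″ = 328.52 pc; d₂ = 1/p₂ = 1/0.004328″ = 231.05 pc.
M₁ = m₁ − 5 log₁₀ d₁ + 5 = 7.82 − 12.5828 + 5 = 0.2372.
M₂ = 7.25 − 11.8185 + 5 = 0.4315.
L₁/L₂ = 10^(0.4(M₂ − M₁)) = 10^(0.4 × 0.1943) = 10^0.07772 = 1.196.

L₁/L₂ = 1.20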